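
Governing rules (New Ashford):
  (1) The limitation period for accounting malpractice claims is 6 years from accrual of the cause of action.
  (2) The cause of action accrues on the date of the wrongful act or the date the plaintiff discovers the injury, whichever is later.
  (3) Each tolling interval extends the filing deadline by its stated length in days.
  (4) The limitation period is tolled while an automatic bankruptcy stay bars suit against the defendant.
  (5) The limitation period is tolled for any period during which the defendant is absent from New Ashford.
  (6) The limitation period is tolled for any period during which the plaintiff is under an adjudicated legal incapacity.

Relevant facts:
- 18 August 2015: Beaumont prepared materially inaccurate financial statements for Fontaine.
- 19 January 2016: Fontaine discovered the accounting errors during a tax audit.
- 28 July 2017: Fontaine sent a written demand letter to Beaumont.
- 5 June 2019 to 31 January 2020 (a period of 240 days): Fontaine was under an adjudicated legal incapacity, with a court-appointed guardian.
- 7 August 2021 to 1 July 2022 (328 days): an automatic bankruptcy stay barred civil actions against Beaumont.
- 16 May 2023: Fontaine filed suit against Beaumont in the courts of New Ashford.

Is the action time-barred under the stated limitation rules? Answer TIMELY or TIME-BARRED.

Because discovery on 19 January 2016 post-dates the 18 August 2015 act, accrual under the later-of rule falls on 19 January 2016.
The untolled deadline — 6 years after 19 January 2016 — is 19 January 2022.
The plaintiff's legal incapacity from 5 June 2019 to 31 January 2020 tolled the period for 240 days, extending the deadline to 16 September 2022.
The period was tolled for 328 days by the automatic bankruptcy stay (7 August 2021 to 1 July 2022), pushing the deadline to 10 August 2023.
Nothing else in the chronology tolls or restarts the period.
Filing on 16 May 2023 beat the 10 August 2023 deadline — the action is timely.

TIMELY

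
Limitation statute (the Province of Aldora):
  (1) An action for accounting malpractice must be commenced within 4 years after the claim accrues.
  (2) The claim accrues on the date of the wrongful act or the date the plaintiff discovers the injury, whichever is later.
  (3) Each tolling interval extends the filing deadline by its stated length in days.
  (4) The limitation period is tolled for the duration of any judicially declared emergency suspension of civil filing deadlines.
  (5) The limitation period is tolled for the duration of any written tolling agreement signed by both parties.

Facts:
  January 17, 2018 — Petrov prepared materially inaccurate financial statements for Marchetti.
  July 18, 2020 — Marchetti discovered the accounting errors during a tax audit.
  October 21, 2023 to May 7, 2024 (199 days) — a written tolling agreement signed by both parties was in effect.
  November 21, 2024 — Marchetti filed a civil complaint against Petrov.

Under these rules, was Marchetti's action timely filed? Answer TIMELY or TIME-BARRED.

TIMELY

Because discovery on July 18, 2020 post-dates the January 17, 2018 act, accrual under the later-of rule falls on July 18, 2020.
4 years from July 18, 2020 is July 18, 2024.
The period was tolled for 199 days by the written tolling agreement (October 21, 2023 to May 7, 2024), pushing the deadline to February 2, 2025.
The November 21, 2024 filing precedes the February 2, 2025 deadline; the claim is timely.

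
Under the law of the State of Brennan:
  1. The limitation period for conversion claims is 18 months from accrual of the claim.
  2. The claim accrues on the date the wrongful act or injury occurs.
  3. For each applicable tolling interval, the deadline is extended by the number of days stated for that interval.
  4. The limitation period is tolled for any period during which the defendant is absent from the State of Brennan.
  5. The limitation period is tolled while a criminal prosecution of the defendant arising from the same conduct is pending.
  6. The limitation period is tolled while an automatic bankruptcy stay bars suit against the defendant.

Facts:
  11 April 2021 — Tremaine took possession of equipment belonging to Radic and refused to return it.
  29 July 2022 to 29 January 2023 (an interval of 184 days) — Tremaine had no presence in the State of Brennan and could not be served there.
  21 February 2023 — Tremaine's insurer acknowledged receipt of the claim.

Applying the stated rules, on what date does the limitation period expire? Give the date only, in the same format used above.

The claim accrued on 11 April 2021, the date of the act.
Adding the 18 months base period to 11 April 2021 gives a deadline of 11 October 2022, before any tolling.
The period was tolled for 184 days by the defendant's absence from the jurisdiction (29 July 2022 to 29 January 2023), pushing the deadline to 13 April 2023.
Nothing else in the chronology tolls or restarts the period.

13 April 2023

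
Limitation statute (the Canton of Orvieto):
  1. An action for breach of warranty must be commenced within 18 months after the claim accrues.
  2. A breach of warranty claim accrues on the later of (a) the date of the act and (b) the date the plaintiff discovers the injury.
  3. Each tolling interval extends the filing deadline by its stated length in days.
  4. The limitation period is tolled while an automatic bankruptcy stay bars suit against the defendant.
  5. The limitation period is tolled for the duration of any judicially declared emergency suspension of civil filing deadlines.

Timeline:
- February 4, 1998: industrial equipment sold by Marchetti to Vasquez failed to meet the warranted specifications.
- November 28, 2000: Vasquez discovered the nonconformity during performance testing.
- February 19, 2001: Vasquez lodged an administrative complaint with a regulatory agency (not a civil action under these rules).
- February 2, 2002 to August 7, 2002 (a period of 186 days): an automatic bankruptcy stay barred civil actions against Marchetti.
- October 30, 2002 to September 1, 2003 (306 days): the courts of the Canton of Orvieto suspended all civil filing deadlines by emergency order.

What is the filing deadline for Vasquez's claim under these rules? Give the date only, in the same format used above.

October 2, 2003

The claim accrued on November 28, 2000 — the later of the February 4, 1998 act and the November 28, 2000 discovery.
Adding the 18 months base period to November 28, 2000 gives a deadline of May 28, 2002, before any tolling.
The automatic bankruptcy stay from February 2, 2002 to August 7, 2002 tolled the period for 186 days, extending the deadline to November 30, 2002.
Because the emergency suspension of filing deadlines ran from October 30, 2002 to September 1, 2003, the deadline is extended by 306 days to October 2, 2003.
The other events in the timeline have no effect on the limitation period under the stated rules.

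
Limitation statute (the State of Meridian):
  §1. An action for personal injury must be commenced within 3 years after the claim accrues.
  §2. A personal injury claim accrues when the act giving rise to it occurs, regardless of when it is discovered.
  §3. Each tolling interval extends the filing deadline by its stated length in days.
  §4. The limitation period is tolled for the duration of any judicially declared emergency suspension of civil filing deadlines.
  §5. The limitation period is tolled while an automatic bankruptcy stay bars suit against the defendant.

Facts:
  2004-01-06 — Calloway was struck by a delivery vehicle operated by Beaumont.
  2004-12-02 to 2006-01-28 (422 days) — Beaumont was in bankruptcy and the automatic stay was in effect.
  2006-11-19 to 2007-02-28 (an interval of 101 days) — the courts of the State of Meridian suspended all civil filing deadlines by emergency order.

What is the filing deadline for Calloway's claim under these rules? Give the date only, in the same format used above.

The limitation period began to run on 2004-01-06.
Adding the 3 years base period to 2004-01-06 gives a deadline of 2007-01-06, before any tolling.
Because the automatic bankruptcy stay ran from 2004-12-02 to 2006-01-28, the deadline is extended by 422 days to 2008-03-03.
Because the emergency suspension of filing deadlines ran from 2006-11-19 to 2007-02-28, the deadline is extended by 101 days to 2008-06-12.

2008-06-12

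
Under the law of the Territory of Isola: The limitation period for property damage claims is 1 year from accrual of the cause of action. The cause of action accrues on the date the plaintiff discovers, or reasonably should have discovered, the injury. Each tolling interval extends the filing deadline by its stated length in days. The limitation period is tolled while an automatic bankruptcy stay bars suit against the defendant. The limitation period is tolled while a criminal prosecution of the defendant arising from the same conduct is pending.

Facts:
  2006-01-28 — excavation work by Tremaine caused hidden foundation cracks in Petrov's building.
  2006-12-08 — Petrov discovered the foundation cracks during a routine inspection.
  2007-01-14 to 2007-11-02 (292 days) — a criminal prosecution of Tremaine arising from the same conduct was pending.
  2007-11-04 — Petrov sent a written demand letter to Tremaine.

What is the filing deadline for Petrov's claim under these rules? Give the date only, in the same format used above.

The claim did not accrue until Petrov discovered the injury on 2006-12-08; the 2006-01-28 act date does not start the clock under the stated rule.
Adding the 1 year base period to 2006-12-08 gives a deadline of 2007-12-08, before any tolling.
The pending criminal prosecution from 2007-01-14 to 2007-11-02 tolled the period for 292 days, extending the deadline to 2008-09-25.
Nothing else in the chronology tolls or restarts the period.

2008-09-25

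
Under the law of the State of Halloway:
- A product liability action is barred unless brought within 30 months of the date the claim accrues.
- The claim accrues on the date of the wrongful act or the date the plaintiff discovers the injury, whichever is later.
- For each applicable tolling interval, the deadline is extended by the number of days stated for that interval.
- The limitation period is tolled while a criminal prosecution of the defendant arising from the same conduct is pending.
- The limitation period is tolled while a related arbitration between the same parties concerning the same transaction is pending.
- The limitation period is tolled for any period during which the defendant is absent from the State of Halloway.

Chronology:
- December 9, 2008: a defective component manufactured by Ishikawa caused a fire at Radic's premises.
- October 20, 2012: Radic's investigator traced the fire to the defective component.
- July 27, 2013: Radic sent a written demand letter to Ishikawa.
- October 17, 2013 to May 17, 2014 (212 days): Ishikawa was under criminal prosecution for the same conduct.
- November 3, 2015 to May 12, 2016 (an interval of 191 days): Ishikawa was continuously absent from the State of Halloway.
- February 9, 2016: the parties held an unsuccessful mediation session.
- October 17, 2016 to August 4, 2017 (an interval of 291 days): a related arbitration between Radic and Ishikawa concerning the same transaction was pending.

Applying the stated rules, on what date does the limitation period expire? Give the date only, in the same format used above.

Because discovery on October 20, 2012 post-dates the December 9, 2008 act, accrual under the later-of rule falls on October 20, 2012.
Adding the 30 months base period to October 20, 2012 gives a deadline of April 20, 2015, before any tolling.
The period was tolled for 212 days by the pending criminal prosecution (October 17, 2013 to May 17, 2014), pushing the deadline to November 18, 2015.
The defendant's absence from the jurisdiction from November 3, 2015 to May 12, 2016 tolled the period for 191 days, extending the deadline to May 27, 2016.
The pending related arbitration starting October 17, 2016 came too late — the period had run on May 27, 2016 — and so does not extend the deadline.
None of the other events listed affects the running of the period under the stated rules.

May 27, 2016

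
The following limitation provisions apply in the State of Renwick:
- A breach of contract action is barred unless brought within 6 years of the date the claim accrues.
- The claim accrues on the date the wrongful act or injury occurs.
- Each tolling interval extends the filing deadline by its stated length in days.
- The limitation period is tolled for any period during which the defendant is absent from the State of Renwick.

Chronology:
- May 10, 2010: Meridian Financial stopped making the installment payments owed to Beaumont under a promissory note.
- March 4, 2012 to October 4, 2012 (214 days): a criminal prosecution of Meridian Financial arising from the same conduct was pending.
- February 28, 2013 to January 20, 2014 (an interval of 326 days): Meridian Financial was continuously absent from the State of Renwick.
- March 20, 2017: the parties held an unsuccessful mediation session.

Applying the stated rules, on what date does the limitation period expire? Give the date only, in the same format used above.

April 1, 2017

The claim accrued on May 10, 2010, the date of the act.
Adding the 6 years base period to May 10, 2010 gives a deadline of May 10, 2016, before any tolling.
The period was tolled for 326 days by the defendant's absence from the jurisdiction (February 28, 2013 to January 20, 2014), pushing the deadline to April 1, 2017.
No stated provision tolls the period for a criminal prosecution, so the interval from March 4, 2012 to October 4, 2012 has no effect on the deadline.
None of the other events listed affects the running of the period under the stated rules.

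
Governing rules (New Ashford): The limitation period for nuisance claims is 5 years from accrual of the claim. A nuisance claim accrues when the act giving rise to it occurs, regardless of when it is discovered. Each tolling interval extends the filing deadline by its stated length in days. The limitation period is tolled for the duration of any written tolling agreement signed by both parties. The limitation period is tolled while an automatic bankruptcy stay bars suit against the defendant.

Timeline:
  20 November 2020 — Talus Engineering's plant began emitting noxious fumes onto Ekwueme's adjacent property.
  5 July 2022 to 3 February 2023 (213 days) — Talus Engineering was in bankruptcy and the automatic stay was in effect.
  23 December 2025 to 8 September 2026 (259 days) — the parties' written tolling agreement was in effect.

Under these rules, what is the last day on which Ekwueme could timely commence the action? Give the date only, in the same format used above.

The claim accrued on 20 November 2020, the date of the act.
Adding the 5 years base period to 20 November 2020 gives a deadline of 20 November 2025, before any tolling.
The period was tolled for 213 days by the automatic bankruptcy stay (5 July 2022 to 3 February 2023), pushing the deadline to 21 June 2026.
The written tolling agreement from 23 December 2025 to 8 September 2026 tolled the period for 259 days, extending the deadline to 7 March 2027.

7 March 2027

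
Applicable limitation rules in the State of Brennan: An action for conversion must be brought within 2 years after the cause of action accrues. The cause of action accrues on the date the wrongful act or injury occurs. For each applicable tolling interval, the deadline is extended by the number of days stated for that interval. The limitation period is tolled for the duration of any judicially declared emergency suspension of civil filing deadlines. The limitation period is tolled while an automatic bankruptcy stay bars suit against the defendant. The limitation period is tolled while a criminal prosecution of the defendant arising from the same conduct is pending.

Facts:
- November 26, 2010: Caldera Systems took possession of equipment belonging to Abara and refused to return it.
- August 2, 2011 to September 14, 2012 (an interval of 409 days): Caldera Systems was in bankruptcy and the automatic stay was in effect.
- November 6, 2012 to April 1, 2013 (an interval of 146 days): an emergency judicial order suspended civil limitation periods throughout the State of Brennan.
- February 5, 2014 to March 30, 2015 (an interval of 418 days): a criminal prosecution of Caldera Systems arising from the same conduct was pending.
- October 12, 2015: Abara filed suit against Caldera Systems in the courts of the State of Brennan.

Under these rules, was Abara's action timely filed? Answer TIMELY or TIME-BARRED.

The limitation period began to run on November 26, 2010.
Adding the 2 years base period to November 26, 2010 gives a deadline of November 26, 2012, before any tolling.
The period was tolled for 409 days by the automatic bankruptcy stay (August 2, 2011 to September 14, 2012), pushing the deadline to January 9, 2014.
Because the emergency suspension of filing deadlines ran from November 6, 2012 to April 1, 2013, the deadline is extended by 146 days to June 4, 2014.
The pending criminal prosecution from February 5, 2014 to March 30, 2015 tolled the period for 418 days, extending the deadline to July 27, 2015.
The October 12, 2015 filing falls after the July 27, 2015 deadline; the claim is time-barred.

TIME-BARRED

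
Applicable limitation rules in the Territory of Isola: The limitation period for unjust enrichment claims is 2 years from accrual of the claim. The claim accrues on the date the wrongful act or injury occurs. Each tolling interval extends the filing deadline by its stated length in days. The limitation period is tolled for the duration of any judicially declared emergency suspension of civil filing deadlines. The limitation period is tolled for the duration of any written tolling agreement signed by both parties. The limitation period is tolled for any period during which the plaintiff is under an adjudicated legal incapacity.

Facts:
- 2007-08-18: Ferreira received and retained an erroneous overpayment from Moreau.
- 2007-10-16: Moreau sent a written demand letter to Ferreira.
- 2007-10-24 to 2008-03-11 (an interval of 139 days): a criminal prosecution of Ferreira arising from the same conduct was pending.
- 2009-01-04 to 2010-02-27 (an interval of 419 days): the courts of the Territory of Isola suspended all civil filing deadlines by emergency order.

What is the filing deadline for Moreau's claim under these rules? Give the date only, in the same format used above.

The claim accrued on 2007-08-18, the date of the act.
Adding the 2 years base period to 2007-08-18 gives a deadline of 2009-08-18, before any tolling.
Because the emergency suspension of filing deadlines ran from 2009-01-04 to 2010-02-27, the deadline is extended by 419 days to 2010-10-11.
Although a criminal prosecution ran from 2007-10-24 to 2008-03-11, the stated rules do not make that a tolling event, so it is disregarded.
Nothing else in the chronology tolls or restarts the period.

2010-10-11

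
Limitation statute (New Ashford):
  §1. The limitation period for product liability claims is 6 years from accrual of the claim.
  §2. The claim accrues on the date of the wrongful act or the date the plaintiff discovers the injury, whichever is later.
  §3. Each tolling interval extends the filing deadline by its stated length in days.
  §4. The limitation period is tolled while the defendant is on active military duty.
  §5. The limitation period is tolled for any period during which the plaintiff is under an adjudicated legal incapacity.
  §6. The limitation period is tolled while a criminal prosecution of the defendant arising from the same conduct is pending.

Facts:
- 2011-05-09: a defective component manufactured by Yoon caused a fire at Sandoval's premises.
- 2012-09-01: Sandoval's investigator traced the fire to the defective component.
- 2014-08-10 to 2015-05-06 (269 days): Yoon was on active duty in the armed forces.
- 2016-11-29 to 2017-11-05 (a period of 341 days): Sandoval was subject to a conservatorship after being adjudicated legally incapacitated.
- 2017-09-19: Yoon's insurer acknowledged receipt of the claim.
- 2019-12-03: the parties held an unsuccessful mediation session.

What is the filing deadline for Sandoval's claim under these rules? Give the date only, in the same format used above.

2020-05-03

The claim accrued on 2012-09-01 — the later of the 2011-05-09 act and the 2012-09-01 discovery.
Adding the 6 years base period to 2012-09-01 gives a deadline of 2018-09-01, before any tolling.
The defendant's active military service from 2014-08-10 to 2015-05-06 tolled the period for 269 days, extending the deadline to 2019-05-28.
The period was tolled for 341 days by the plaintiff's legal incapacity (2016-11-29 to 2017-11-05), pushing the deadline to 2020-05-03.
The other events in the timeline have no effect on the limitation period under the stated rules.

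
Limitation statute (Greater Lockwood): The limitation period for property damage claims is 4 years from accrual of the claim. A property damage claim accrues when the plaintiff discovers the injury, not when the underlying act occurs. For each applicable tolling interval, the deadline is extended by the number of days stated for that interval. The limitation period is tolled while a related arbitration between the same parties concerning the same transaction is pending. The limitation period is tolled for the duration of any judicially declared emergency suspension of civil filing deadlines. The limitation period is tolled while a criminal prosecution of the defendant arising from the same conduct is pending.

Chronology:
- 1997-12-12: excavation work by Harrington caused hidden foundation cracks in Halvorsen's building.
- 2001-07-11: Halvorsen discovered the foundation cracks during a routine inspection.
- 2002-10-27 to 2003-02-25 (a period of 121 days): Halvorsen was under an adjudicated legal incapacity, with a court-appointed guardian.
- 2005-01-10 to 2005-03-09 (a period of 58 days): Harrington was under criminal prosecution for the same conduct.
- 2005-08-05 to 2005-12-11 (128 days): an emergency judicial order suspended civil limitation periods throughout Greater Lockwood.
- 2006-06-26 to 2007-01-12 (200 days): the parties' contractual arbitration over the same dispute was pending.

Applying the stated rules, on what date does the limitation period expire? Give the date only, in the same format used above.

Accrual is tied to discovery, so the period began on 2001-07-11 rather than on 1997-12-12 when the act occurred.
The untolled deadline — 4 years after 2001-07-11 — is 2005-07-11.
The period was tolled for 58 days by the pending criminal prosecution (2005-01-10 to 2005-03-09), pushing the deadline to 2005-09-07.
The emergency suspension of filing deadlines from 2005-08-05 to 2005-12-11 tolled the period for 128 days, extending the deadline to 2006-01-13.
The pending related arbitration starting 2006-06-26 came too late — the period had run on 2006-01-13 — and so does not extend the deadline.
Although the plaintiff's incapacity ran from 2002-10-27 to 2003-02-25, the stated rules do not make that a tolling event, so it is disregarded.

2006-01-13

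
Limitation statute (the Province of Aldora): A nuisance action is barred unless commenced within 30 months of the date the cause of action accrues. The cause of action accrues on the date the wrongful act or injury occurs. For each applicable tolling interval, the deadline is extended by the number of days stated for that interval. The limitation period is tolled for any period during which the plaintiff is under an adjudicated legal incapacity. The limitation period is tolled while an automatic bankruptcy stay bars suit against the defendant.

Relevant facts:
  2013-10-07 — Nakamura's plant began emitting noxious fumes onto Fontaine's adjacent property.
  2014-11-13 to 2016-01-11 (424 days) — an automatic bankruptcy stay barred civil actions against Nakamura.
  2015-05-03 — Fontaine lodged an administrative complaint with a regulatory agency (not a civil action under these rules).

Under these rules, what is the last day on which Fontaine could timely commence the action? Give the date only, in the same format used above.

The limitation period began to run on 2013-10-07.
Adding the 30 months base period to 2013-10-07 gives a deadline of 2016-04-07, before any tolling.
The automatic bankruptcy stay from 2014-11-13 to 2016-01-11 tolled the period for 424 days, extending the deadline to 2017-06-05.
Nothing else in the chronology tolls or restarts the period.

2017-06-05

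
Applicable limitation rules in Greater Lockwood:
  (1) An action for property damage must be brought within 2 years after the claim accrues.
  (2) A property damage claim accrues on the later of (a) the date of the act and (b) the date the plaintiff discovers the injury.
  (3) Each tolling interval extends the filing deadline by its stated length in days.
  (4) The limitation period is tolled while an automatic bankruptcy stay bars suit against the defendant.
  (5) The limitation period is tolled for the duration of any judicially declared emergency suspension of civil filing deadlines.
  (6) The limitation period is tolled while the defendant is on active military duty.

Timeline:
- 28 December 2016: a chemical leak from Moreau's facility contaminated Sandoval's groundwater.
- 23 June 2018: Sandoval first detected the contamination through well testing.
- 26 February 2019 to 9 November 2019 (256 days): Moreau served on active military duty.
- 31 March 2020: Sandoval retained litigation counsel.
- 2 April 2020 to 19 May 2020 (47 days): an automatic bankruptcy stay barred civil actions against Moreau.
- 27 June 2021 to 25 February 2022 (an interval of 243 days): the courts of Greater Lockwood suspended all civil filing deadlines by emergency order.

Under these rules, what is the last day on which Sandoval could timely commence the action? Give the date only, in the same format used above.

22 April 2021

Taking the later of the act (28 December 2016) and discovery (23 June 2018), the claim accrued on 23 June 2018.
The untolled deadline — 2 years after 23 June 2018 — is 23 June 2020.
The defendant's active military service from 26 February 2019 to 9 November 2019 tolled the period for 256 days, extending the deadline to 6 March 2021.
The automatic bankruptcy stay from 2 April 2020 to 19 May 2020 tolled the period for 47 days, extending the deadline to 22 April 2021.
The emergency suspension of filing deadlines from 27 June 2021 to 25 February 2022 began after the period had already run on 22 April 2021, so it has no tolling effect.
Nothing else in the chronology tolls or restarts the period.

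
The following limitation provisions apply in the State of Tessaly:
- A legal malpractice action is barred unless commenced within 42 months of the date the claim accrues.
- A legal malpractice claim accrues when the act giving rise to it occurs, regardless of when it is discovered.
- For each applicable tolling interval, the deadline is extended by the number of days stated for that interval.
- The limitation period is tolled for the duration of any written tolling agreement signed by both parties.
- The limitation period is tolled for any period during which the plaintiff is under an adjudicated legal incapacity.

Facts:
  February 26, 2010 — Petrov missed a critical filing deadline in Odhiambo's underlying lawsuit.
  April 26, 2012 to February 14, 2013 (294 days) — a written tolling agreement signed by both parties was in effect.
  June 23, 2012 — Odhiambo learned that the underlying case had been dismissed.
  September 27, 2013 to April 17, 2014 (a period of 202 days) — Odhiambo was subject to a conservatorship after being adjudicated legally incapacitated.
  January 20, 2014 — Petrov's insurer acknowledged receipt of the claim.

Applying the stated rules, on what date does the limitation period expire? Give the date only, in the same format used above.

January 4, 2015

Because the rule ties accrual to occurrence, the claim accrued on February 26, 2010, not on the June 23, 2012 discovery date.
42 months from February 26, 2010 is August 26, 2013.
The written tolling agreement from April 26, 2012 to February 14, 2013 tolled the period for 294 days, extending the deadline to June 16, 2014.
The plaintiff's legal incapacity from September 27, 2013 to April 17, 2014 tolled the period for 202 days, extending the deadline to January 4, 2015.
Nothing else in the chronology tolls or restarts the period.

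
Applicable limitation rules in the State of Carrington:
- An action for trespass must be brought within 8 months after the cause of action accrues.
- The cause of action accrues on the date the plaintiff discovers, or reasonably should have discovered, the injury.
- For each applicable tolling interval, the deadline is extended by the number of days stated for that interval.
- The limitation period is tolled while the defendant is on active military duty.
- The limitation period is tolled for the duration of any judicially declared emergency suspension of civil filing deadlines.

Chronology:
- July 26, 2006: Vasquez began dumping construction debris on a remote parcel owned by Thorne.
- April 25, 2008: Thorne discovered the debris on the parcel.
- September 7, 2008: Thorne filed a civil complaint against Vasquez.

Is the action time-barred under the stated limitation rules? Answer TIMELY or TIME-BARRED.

Accrual is tied to discovery, so the period began on April 25, 2008 rather than on July 26, 2006 when the act occurred.
Adding the 8 months base period to April 25, 2008 gives a deadline of December 25, 2008, before any tolling.
Thorne filed on September 7, 2008, before the December 25, 2008 deadline, so the action is timely.

TIMELY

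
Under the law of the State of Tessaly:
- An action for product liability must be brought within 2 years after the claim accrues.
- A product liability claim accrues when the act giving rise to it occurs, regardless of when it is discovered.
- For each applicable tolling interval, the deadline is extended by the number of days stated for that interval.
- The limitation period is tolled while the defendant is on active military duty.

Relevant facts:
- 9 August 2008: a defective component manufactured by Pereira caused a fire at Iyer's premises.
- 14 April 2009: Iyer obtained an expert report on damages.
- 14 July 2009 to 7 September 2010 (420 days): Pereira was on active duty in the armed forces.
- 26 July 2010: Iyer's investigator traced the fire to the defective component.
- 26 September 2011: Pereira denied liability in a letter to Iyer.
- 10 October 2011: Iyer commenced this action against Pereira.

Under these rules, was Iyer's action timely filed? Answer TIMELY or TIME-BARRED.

TIME-BARRED

The claim accrued on 9 August 2008, when the wrongful act occurred; under the stated occurrence rule the 26 July 2010 discovery does not delay accrual.
Adding the 2 years base period to 9 August 2008 gives a deadline of 9 August 2010, before any tolling.
The period was tolled for 420 days by the defendant's active military service (14 July 2009 to 7 September 2010), pushing the deadline to 3 October 2011.
Nothing else in the chronology tolls or restarts the period.
Iyer filed on 10 October 2011, after the 3 October 2011 deadline, so the action is time-barred.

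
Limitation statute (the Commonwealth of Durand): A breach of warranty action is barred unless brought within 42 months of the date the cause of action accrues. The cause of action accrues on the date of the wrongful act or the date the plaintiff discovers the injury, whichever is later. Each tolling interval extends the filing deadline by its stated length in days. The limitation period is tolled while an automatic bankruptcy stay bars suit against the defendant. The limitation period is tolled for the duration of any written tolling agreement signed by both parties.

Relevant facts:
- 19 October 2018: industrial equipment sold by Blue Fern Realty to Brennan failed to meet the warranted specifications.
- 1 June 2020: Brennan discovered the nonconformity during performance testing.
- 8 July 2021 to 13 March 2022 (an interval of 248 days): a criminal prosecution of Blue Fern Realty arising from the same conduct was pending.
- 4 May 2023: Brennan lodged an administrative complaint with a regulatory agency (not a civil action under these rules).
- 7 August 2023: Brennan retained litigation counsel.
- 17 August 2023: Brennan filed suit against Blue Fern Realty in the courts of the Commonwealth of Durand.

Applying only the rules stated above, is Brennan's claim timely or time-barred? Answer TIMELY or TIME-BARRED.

Because discovery on 1 June 2020 post-dates the 19 October 2018 act, accrual under the later-of rule falls on 1 June 2020.
Adding the 42 months base period to 1 June 2020 gives a deadline of 1 December 2023, before any tolling.
Although a criminal prosecution ran from 8 July 2021 to 13 March 2022, the stated rules do not make that a tolling event, so it is disregarded.
The other events in the timeline have no effect on the limitation period under the stated rules.
The 17 August 2023 filing precedes the 1 December 2023 deadline; the claim is timely.

TIMELY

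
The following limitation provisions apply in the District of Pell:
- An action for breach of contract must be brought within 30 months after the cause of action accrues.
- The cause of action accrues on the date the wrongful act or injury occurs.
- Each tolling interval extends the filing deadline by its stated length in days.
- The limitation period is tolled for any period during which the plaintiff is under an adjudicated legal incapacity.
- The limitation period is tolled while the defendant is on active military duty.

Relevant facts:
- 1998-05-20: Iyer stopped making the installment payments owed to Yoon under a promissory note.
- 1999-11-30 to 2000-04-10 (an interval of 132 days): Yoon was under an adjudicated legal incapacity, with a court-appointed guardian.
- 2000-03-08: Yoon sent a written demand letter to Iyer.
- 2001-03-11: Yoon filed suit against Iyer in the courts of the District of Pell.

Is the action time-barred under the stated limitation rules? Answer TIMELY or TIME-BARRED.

TIMELY

The limitation period began to run on 1998-05-20.
30 months from 1998-05-20 is 2000-11-20.
The plaintiff's legal incapacity from 1999-11-30 to 2000-04-10 tolled the period for 132 days, extending the deadline to 2001-04-01.
Nothing else in the chronology tolls or restarts the period.
The 2001-03-11 filing precedes the 2001-04-01 deadline; the claim is timely.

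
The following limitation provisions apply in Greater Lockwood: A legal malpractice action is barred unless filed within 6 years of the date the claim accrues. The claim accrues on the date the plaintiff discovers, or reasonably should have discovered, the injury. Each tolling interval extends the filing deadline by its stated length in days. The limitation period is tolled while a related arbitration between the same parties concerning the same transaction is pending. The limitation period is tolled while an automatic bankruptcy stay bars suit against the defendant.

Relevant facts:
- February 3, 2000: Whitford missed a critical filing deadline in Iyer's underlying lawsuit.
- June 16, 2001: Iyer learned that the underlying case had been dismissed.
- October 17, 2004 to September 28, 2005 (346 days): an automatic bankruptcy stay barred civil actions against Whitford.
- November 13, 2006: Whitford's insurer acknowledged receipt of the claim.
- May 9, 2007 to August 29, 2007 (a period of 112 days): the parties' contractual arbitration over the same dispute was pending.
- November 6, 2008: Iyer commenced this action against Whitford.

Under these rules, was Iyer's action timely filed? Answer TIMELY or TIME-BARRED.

TIME-BARRED

Accrual is tied to discovery, so the period began on June 16, 2001 rather than on February 3, 2000 when the act occurred.
Adding the 6 years base period to June 16, 2001 gives a deadline of June 16, 2007, before any tolling.
Because the automatic bankruptcy stay ran from October 17, 2004 to September 28, 2005, the deadline is extended by 346 days to May 27, 2008.
The period was tolled for 112 days by the pending related arbitration (May 9, 2007 to August 29, 2007), pushing the deadline to September 16, 2008.
None of the other events listed affects the running of the period under the stated rules.
The November 6, 2008 filing falls after the September 16, 2008 deadline; the claim is time-barred.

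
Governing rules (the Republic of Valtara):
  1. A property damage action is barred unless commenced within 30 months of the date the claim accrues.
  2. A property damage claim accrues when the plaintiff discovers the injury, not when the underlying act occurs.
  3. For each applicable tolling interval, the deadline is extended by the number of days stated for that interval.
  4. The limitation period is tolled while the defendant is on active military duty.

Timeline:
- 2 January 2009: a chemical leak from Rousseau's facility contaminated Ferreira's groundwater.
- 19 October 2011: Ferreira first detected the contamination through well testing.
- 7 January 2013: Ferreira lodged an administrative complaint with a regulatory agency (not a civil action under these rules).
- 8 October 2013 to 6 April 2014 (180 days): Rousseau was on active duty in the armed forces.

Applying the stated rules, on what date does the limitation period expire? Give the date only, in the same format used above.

16 October 2014

The claim did not accrue until Ferreira discovered the injury on 19 October 2011; the 2 January 2009 act date does not start the clock under the stated rule.
30 months from 19 October 2011 is 19 April 2014.
The period was tolled for 180 days by the defendant's active military service (8 October 2013 to 6 April 2014), pushing the deadline to 16 October 2014.
Nothing else in the chronology tolls or restarts the period.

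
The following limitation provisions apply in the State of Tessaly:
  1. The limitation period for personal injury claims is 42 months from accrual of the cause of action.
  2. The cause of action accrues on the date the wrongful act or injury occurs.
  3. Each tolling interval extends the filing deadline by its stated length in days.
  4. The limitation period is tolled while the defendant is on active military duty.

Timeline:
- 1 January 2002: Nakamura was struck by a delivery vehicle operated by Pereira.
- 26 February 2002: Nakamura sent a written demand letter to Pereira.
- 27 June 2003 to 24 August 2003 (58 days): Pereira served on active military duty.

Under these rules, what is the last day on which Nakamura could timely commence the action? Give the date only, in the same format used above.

28 August 2005

The claim accrued on 1 January 2002, when the wrongful act occurred.
Adding the 42 months base period to 1 January 2002 gives a deadline of 1 July 2005, before any tolling.
The period was tolled for 58 days by the defendant's active military service (27 June 2003 to 24 August 2003), pushing the deadline to 28 August 2005.
The other events in the timeline have no effect on the limitation period under the stated rules.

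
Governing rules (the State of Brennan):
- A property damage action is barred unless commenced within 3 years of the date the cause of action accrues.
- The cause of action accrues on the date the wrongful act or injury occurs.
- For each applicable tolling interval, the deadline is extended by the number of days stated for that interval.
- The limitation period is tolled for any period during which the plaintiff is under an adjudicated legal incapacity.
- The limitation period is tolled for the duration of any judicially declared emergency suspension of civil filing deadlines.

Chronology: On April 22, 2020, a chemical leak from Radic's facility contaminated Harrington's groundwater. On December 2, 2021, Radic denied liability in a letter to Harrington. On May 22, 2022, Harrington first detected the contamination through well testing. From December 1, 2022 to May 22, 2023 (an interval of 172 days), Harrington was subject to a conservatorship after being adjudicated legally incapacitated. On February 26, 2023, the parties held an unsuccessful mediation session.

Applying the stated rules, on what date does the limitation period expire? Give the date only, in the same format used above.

October 11, 2023

Accrual is governed by the date of the act, so the period began to run on April 22, 2020; the later discovery on May 22, 2022 is irrelevant under the stated rule.
Adding the 3 years base period to April 22, 2020 gives a deadline of April 22, 2023, before any tolling.
The period was tolled for 172 days by the plaintiff's legal incapacity (December 1, 2022 to May 22, 2023), pushing the deadline to October 11, 2023.
None of the other events listed affects the running of the period under the stated rules.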